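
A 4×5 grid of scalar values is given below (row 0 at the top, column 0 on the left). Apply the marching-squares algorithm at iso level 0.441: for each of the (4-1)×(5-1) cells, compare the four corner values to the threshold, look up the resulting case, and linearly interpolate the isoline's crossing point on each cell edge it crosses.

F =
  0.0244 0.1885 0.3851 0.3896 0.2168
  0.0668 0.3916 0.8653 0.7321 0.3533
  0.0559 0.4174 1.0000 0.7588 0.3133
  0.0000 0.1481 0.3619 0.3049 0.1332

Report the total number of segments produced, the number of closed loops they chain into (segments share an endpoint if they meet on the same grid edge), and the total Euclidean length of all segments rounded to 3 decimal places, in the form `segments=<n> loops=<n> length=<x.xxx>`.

segments=8 loops=1 length=8.722

cell (0,1): code 0100 → (0.116,2.000)–(1.000,1.104)
cell (0,2): code 1100 → (0.150,3.000)–(0.116,2.000)
cell (0,3): code 1000 → (1.000,3.768)–(0.150,3.000)
cell (1,1): code 0110 → (1.000,1.104)–(2.000,1.041)
cell (1,3): code 1001 → (2.000,3.713)–(1.000,3.768)
cell (2,1): code 0010 → (2.000,1.041)–(2.876,2.000)
cell (2,2): code 0011 → (2.876,2.000)–(2.700,3.000)
cell (2,3): code 0001 → (2.700,3.000)–(2.000,3.713)
total: 8 segments, chained into 1 closed loop(s), length Σ = 8.722291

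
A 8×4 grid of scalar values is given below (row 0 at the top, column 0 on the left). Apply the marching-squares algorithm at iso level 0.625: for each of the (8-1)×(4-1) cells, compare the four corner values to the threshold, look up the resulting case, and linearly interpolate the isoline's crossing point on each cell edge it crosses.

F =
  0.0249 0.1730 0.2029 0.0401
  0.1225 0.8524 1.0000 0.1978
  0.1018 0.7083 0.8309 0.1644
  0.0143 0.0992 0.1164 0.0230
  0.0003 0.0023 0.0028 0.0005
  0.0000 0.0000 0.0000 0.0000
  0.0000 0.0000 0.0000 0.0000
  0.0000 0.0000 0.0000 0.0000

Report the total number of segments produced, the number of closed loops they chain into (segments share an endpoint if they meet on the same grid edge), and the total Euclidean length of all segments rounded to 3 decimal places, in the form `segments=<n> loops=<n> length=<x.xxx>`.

cell (0,0): code 0100 → (0.665,1.000)–(1.000,0.688)
cell (0,1): code 1100 → (0.530,2.000)–(0.665,1.000)
cell (0,2): code 1000 → (1.000,2.467)–(0.530,2.000)
cell (1,0): code 0110 → (1.000,0.688)–(2.000,0.863)
cell (1,2): code 1001 → (2.000,2.309)–(1.000,2.467)
cell (2,0): code 0010 → (2.000,0.863)–(2.137,1.000)
cell (2,1): code 0011 → (2.137,1.000)–(2.288,2.000)
cell (2,2): code 0001 → (2.288,2.000)–(2.000,2.309)
total: 8 segments, chained into 1 closed loop(s), length Σ = 5.784888

segments=8 loops=1 length=5.785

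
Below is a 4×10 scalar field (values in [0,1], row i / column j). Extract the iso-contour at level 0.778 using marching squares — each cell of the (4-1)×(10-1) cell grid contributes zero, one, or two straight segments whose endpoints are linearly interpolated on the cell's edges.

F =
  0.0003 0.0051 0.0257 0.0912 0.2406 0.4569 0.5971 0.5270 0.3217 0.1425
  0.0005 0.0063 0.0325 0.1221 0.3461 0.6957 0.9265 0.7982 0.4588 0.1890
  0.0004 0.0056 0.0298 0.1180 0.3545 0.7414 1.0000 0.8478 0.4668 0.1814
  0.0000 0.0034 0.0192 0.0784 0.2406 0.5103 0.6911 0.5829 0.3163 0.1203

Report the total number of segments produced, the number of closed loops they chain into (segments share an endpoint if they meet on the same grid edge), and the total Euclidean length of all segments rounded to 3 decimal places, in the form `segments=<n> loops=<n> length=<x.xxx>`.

segments=8 loops=1 length=6.519

cell (0,5): code 0100 → (0.549,6.000)–(1.000,5.357)
cell (0,6): code 1100 → (0.926,7.000)–(0.549,6.000)
cell (0,7): code 1000 → (1.000,7.060)–(0.926,7.000)
cell (1,5): code 0110 → (1.000,5.357)–(2.000,5.142)
cell (1,7): code 1001 → (2.000,7.183)–(1.000,7.060)
cell (2,5): code 0010 → (2.000,5.142)–(2.719,6.000)
cell (2,6): code 0011 → (2.719,6.000)–(2.263,7.000)
cell (2,7): code 0001 → (2.263,7.000)–(2.000,7.183)
total: 8 segments, chained into 1 closed loop(s), length Σ = 6.519161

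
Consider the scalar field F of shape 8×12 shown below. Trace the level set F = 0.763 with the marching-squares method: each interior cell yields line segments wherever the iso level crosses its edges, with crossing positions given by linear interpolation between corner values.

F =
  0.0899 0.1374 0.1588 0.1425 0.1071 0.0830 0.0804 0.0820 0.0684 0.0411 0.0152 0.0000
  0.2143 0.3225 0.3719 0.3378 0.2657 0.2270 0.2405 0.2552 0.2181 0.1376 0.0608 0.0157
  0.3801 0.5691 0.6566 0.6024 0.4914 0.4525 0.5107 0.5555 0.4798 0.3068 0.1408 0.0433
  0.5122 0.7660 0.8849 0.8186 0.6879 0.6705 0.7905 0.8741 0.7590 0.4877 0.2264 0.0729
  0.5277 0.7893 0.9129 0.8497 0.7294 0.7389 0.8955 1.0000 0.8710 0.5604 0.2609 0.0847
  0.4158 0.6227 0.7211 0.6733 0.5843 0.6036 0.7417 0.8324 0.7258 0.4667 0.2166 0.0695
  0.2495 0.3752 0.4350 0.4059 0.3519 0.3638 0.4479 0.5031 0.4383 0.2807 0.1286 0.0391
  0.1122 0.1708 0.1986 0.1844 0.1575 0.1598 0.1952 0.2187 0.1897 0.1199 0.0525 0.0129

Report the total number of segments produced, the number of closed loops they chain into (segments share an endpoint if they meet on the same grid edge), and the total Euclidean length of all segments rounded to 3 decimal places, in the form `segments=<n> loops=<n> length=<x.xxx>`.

cell (2,0): code 0100 → (2.985,1.000)–(3.000,0.988)
cell (2,1): code 1100 → (2.466,2.000)–(2.985,1.000)
cell (2,2): code 1100 → (2.743,3.000)–(2.466,2.000)
cell (2,3): code 1000 → (3.000,3.425)–(2.743,3.000)
cell (2,5): code 0100 → (2.902,6.000)–(3.000,5.771)
cell (2,6): code 1100 → (2.651,7.000)–(2.902,6.000)
cell (2,7): code 1000 → (3.000,7.965)–(2.651,7.000)
cell (3,0): code 0110 → (3.000,0.988)–(4.000,0.899)
cell (3,3): code 1001 → (4.000,3.721)–(3.000,3.425)
cell (3,5): code 0110 → (3.000,5.771)–(4.000,5.154)
cell (3,7): code 1101 → (3.036,8.000)–(3.000,7.965)
cell (3,8): code 1000 → (4.000,8.348)–(3.036,8.000)
cell (4,0): code 0010 → (4.000,0.899)–(4.158,1.000)
cell (4,1): code 0011 → (4.158,1.000)–(4.782,2.000)
cell (4,2): code 0011 → (4.782,2.000)–(4.491,3.000)
cell (4,3): code 0001 → (4.491,3.000)–(4.000,3.721)
cell (4,5): code 0010 → (4.000,5.154)–(4.862,6.000)
cell (4,6): code 0111 → (4.862,6.000)–(5.000,6.235)
cell (4,7): code 1011 → (5.000,7.651)–(4.744,8.000)
cell (4,8): code 0001 → (4.744,8.000)–(4.000,8.348)
cell (5,6): code 0010 → (5.000,6.235)–(5.211,7.000)
cell (5,7): code 0001 → (5.211,7.000)–(5.000,7.651)
total: 22 segments, chained into 2 closed loop(s), length Σ = 16.774880

segments=22 loops=2 length=16.775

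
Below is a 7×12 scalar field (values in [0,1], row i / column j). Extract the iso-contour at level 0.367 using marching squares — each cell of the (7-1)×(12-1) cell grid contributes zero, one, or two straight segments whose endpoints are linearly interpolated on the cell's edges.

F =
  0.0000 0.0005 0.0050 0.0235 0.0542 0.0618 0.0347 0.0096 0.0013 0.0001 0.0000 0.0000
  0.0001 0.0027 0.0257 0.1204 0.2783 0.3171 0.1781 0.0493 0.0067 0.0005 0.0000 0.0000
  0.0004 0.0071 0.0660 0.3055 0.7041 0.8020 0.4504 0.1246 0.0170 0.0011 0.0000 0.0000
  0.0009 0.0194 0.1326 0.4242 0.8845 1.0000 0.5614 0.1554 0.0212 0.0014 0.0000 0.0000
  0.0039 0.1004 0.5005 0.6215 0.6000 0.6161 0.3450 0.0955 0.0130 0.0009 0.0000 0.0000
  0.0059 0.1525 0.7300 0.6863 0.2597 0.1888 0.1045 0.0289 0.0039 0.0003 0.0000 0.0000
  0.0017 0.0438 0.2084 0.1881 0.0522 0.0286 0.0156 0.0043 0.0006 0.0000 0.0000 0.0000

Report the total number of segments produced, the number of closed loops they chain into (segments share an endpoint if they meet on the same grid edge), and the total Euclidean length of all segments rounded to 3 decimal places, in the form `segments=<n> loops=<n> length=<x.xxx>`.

cell (1,3): code 0100 → (1.208,4.000)–(2.000,3.154)
cell (1,4): code 1100 → (1.103,5.000)–(1.208,4.000)
cell (1,5): code 1100 → (1.694,6.000)–(1.103,5.000)
cell (1,6): code 1000 → (2.000,6.256)–(1.694,6.000)
cell (2,2): code 0100 → (2.518,3.000)–(3.000,2.804)
cell (2,3): code 1110 → (2.000,3.154)–(2.518,3.000)
cell (2,6): code 1001 → (3.000,6.479)–(2.000,6.256)
cell (3,1): code 0100 → (3.637,2.000)–(4.000,1.666)
cell (3,2): code 1110 → (3.000,2.804)–(3.637,2.000)
cell (3,5): code 1011 → (4.000,5.919)–(3.898,6.000)
cell (3,6): code 0001 → (3.898,6.000)–(3.000,6.479)
cell (4,1): code 0110 → (4.000,1.666)–(5.000,1.371)
cell (4,3): code 1011 → (5.000,3.748)–(4.685,4.000)
cell (4,4): code 0011 → (4.685,4.000)–(4.583,5.000)
cell (4,5): code 0001 → (4.583,5.000)–(4.000,5.919)
cell (5,1): code 0010 → (5.000,1.371)–(5.696,2.000)
cell (5,2): code 0011 → (5.696,2.000)–(5.641,3.000)
cell (5,3): code 0001 → (5.641,3.000)–(5.000,3.748)
total: 18 segments, chained into 1 closed loop(s), length Σ = 14.940713

segments=18 loops=1 length=14.941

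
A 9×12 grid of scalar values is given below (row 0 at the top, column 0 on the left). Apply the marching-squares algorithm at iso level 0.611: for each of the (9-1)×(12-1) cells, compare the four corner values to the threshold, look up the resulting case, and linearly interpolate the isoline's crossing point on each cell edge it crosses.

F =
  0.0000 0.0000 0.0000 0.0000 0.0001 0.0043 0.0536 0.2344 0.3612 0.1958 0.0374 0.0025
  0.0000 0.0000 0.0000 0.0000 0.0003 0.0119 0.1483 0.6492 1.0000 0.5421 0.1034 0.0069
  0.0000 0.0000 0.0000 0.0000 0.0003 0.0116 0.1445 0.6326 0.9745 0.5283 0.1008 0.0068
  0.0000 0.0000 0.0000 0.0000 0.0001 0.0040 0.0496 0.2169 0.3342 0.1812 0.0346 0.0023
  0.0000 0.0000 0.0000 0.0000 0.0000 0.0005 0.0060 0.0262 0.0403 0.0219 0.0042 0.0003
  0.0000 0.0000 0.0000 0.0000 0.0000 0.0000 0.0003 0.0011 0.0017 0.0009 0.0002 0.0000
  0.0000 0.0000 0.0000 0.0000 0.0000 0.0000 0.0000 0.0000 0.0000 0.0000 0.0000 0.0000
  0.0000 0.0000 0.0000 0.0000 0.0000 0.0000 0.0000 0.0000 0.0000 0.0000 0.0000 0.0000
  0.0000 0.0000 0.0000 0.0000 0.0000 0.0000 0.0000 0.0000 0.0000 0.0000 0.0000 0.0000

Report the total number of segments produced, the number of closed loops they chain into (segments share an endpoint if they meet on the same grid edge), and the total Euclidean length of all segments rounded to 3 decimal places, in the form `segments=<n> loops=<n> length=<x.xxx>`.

segments=8 loops=1 length=6.478

cell (0,6): code 0100 → (0.908,7.000)–(1.000,6.924)
cell (0,7): code 1100 → (0.391,8.000)–(0.908,7.000)
cell (0,8): code 1000 → (1.000,8.850)–(0.391,8.000)
cell (1,6): code 0110 → (1.000,6.924)–(2.000,6.956)
cell (1,8): code 1001 → (2.000,8.815)–(1.000,8.850)
cell (2,6): code 0010 → (2.000,6.956)–(2.052,7.000)
cell (2,7): code 0011 → (2.052,7.000)–(2.568,8.000)
cell (2,8): code 0001 → (2.568,8.000)–(2.000,8.815)
total: 8 segments, chained into 1 closed loop(s), length Σ = 6.477971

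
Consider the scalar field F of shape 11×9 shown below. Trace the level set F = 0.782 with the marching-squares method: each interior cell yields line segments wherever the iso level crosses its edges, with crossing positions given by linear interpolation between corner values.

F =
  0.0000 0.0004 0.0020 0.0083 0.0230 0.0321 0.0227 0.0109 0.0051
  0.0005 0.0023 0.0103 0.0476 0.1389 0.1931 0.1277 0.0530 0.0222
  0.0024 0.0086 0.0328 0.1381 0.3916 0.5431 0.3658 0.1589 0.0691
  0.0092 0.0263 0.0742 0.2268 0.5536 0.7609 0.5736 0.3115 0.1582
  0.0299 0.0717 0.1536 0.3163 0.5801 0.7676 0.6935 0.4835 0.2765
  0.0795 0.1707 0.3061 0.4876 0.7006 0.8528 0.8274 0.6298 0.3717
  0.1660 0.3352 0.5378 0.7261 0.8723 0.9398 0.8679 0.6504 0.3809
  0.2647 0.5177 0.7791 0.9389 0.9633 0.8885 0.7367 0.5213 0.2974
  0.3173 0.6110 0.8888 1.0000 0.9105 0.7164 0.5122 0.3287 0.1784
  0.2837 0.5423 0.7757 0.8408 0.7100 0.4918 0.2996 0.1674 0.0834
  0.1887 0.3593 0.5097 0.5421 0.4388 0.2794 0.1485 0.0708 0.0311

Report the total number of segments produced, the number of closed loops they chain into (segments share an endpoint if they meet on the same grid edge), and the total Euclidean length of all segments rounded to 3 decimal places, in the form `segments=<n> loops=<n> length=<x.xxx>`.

cell (4,4): code 0100 → (4.169,5.000)–(5.000,4.535)
cell (4,5): code 1100 → (4.661,6.000)–(4.169,5.000)
cell (4,6): code 1000 → (5.000,6.230)–(4.661,6.000)
cell (5,3): code 0100 → (5.474,4.000)–(6.000,3.382)
cell (5,4): code 1110 → (5.000,4.535)–(5.474,4.000)
cell (5,6): code 1001 → (6.000,6.395)–(5.000,6.230)
cell (6,2): code 0100 → (6.263,3.000)–(7.000,2.018)
cell (6,3): code 1110 → (6.000,3.382)–(6.263,3.000)
cell (6,5): code 1011 → (7.000,5.702)–(6.655,6.000)
cell (6,6): code 0001 → (6.655,6.000)–(6.000,6.395)
cell (7,1): code 0100 → (7.026,2.000)–(8.000,1.616)
cell (7,2): code 1110 → (7.000,2.018)–(7.026,2.000)
cell (7,4): code 1011 → (8.000,4.662)–(7.619,5.000)
cell (7,5): code 0001 → (7.619,5.000)–(7.000,5.702)
cell (8,1): code 0010 → (8.000,1.616)–(8.944,2.000)
cell (8,2): code 0111 → (8.944,2.000)–(9.000,2.097)
cell (8,3): code 1011 → (9.000,3.450)–(8.641,4.000)
cell (8,4): code 0001 → (8.641,4.000)–(8.000,4.662)
cell (9,2): code 0010 → (9.000,2.097)–(9.197,3.000)
cell (9,3): code 0001 → (9.197,3.000)–(9.000,3.450)
total: 20 segments, chained into 1 closed loop(s), length Σ = 14.577346

segments=20 loops=1 length=14.577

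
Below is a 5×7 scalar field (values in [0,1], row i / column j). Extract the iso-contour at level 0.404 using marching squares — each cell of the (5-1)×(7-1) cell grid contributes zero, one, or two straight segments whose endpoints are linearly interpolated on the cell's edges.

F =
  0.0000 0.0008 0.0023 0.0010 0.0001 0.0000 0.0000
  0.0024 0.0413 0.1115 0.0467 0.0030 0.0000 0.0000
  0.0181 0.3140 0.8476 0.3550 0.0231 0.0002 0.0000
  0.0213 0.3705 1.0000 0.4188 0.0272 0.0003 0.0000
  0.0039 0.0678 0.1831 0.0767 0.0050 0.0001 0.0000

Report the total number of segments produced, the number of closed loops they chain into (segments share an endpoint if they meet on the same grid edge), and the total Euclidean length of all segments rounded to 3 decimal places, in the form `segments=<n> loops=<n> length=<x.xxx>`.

segments=8 loops=1 length=6.592

cell (1,1): code 0100 → (1.397,2.000)–(2.000,1.169)
cell (1,2): code 1000 → (2.000,2.901)–(1.397,2.000)
cell (2,1): code 0110 → (2.000,1.169)–(3.000,1.053)
cell (2,2): code 1101 → (2.768,3.000)–(2.000,2.901)
cell (2,3): code 1000 → (3.000,3.038)–(2.768,3.000)
cell (3,1): code 0010 → (3.000,1.053)–(3.730,2.000)
cell (3,2): code 0011 → (3.730,2.000)–(3.043,3.000)
cell (3,3): code 0001 → (3.043,3.000)–(3.000,3.038)
total: 8 segments, chained into 1 closed loop(s), length Σ = 6.592060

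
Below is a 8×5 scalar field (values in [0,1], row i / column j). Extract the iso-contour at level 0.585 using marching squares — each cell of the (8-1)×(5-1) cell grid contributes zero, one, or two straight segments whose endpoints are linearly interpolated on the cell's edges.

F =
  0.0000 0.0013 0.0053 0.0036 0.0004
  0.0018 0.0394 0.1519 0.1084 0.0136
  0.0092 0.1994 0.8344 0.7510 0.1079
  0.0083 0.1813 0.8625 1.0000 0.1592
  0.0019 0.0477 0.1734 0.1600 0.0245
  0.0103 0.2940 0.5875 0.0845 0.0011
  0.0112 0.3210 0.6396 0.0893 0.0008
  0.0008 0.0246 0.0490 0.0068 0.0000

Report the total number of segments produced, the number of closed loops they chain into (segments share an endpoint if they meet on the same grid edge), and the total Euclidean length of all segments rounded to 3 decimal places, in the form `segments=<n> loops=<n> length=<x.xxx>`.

segments=14 loops=2 length=8.576

cell (1,1): code 0100 → (1.635,2.000)–(2.000,1.607)
cell (1,2): code 1100 → (1.742,3.000)–(1.635,2.000)
cell (1,3): code 1000 → (2.000,3.258)–(1.742,3.000)
cell (2,1): code 0110 → (2.000,1.607)–(3.000,1.593)
cell (2,3): code 1001 → (3.000,3.494)–(2.000,3.258)
cell (3,1): code 0010 → (3.000,1.593)–(3.403,2.000)
cell (3,2): code 0011 → (3.403,2.000)–(3.494,3.000)
cell (3,3): code 0001 → (3.494,3.000)–(3.000,3.494)
cell (4,1): code 0100 → (4.994,2.000)–(5.000,1.991)
cell (4,2): code 1000 → (5.000,2.005)–(4.994,2.000)
cell (5,1): code 0110 → (5.000,1.991)–(6.000,1.829)
cell (5,2): code 1001 → (6.000,2.099)–(5.000,2.005)
cell (6,1): code 0010 → (6.000,1.829)–(6.092,2.000)
cell (6,2): code 0001 → (6.092,2.000)–(6.000,2.099)
total: 14 segments, chained into 2 closed loop(s), length Σ = 8.576351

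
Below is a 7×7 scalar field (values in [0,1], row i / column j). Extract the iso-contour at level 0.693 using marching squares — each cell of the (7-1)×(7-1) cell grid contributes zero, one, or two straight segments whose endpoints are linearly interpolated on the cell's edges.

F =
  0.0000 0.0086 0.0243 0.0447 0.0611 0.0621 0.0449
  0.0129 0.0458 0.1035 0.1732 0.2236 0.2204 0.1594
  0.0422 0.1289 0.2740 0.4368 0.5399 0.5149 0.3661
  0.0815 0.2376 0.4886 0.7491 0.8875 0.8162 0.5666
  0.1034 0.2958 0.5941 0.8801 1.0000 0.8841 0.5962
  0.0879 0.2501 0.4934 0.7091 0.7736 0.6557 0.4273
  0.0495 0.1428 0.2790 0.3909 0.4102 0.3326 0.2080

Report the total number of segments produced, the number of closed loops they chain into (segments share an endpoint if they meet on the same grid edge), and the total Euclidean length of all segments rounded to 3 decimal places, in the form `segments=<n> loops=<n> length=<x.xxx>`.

cell (2,2): code 0100 → (2.820,3.000)–(3.000,2.785)
cell (2,3): code 1100 → (2.440,4.000)–(2.820,3.000)
cell (2,4): code 1100 → (2.591,5.000)–(2.440,4.000)
cell (2,5): code 1000 → (3.000,5.494)–(2.591,5.000)
cell (3,2): code 0110 → (3.000,2.785)–(4.000,2.346)
cell (3,5): code 1001 → (4.000,5.664)–(3.000,5.494)
cell (4,2): code 0110 → (4.000,2.346)–(5.000,2.925)
cell (4,4): code 1011 → (5.000,4.684)–(4.837,5.000)
cell (4,5): code 0001 → (4.837,5.000)–(4.000,5.664)
cell (5,2): code 0010 → (5.000,2.925)–(5.051,3.000)
cell (5,3): code 0011 → (5.051,3.000)–(5.222,4.000)
cell (5,4): code 0001 → (5.222,4.000)–(5.000,4.684)
total: 12 segments, chained into 1 closed loop(s), length Σ = 9.512128

segments=12 loops=1 length=9.512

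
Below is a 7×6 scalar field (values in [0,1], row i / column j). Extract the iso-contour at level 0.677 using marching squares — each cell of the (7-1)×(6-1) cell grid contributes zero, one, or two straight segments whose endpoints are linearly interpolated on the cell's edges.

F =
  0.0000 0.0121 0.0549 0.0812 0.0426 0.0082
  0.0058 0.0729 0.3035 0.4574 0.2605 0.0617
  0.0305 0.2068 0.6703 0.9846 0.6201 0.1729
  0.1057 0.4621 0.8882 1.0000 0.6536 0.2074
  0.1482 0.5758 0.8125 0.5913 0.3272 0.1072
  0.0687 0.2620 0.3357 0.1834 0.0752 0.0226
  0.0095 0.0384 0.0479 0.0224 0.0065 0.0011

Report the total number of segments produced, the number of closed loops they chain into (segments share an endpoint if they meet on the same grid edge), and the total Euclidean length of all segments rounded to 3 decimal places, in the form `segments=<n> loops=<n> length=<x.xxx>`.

segments=10 loops=1 length=8.276

cell (1,2): code 0100 → (1.417,3.000)–(2.000,2.021)
cell (1,3): code 1000 → (2.000,3.844)–(1.417,3.000)
cell (2,1): code 0100 → (2.031,2.000)–(3.000,1.504)
cell (2,2): code 1110 → (2.000,2.021)–(2.031,2.000)
cell (2,3): code 1001 → (3.000,3.932)–(2.000,3.844)
cell (3,1): code 0110 → (3.000,1.504)–(4.000,1.428)
cell (3,2): code 1011 → (4.000,2.613)–(3.790,3.000)
cell (3,3): code 0001 → (3.790,3.000)–(3.000,3.932)
cell (4,1): code 0010 → (4.000,1.428)–(4.284,2.000)
cell (4,2): code 0001 → (4.284,2.000)–(4.000,2.613)
total: 10 segments, chained into 1 closed loop(s), length Σ = 8.275512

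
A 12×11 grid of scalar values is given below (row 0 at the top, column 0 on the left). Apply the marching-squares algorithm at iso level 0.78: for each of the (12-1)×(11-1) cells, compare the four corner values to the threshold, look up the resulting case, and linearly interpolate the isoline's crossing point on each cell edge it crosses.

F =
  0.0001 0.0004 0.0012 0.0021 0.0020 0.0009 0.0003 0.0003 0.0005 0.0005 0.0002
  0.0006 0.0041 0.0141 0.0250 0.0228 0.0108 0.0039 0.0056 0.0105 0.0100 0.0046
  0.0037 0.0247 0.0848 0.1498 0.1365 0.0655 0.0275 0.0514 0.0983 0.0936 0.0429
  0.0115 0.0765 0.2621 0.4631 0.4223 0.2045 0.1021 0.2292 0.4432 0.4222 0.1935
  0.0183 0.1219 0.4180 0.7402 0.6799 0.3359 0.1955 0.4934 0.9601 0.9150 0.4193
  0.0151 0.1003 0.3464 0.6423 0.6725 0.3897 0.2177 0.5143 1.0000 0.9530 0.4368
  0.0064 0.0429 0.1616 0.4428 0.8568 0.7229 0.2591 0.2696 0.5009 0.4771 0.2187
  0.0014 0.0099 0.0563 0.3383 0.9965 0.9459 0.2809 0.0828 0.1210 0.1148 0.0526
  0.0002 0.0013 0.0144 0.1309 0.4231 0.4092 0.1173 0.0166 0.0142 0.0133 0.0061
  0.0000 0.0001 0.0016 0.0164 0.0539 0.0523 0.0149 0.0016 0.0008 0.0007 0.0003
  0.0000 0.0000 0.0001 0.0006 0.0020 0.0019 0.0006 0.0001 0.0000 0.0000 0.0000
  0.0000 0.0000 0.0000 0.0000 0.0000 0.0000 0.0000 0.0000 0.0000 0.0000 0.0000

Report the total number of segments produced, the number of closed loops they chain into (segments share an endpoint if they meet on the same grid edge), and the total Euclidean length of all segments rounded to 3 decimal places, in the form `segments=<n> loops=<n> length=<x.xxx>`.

cell (3,7): code 0100 → (3.652,8.000)–(4.000,7.614)
cell (3,8): code 1100 → (3.726,9.000)–(3.652,8.000)
cell (3,9): code 1000 → (4.000,9.272)–(3.726,9.000)
cell (4,7): code 0110 → (4.000,7.614)–(5.000,7.547)
cell (4,9): code 1001 → (5.000,9.335)–(4.000,9.272)
cell (5,3): code 0100 → (5.583,4.000)–(6.000,3.814)
cell (5,4): code 1000 → (6.000,4.574)–(5.583,4.000)
cell (5,7): code 0010 → (5.000,7.547)–(5.441,8.000)
cell (5,8): code 0011 → (5.441,8.000)–(5.364,9.000)
cell (5,9): code 0001 → (5.364,9.000)–(5.000,9.335)
cell (6,3): code 0110 → (6.000,3.814)–(7.000,3.671)
cell (6,4): code 1101 → (6.256,5.000)–(6.000,4.574)
cell (6,5): code 1000 → (7.000,5.249)–(6.256,5.000)
cell (7,3): code 0010 → (7.000,3.671)–(7.378,4.000)
cell (7,4): code 0011 → (7.378,4.000)–(7.309,5.000)
cell (7,5): code 0001 → (7.309,5.000)–(7.000,5.249)
total: 16 segments, chained into 2 closed loop(s), length Σ = 11.400357

segments=16 loops=2 length=11.400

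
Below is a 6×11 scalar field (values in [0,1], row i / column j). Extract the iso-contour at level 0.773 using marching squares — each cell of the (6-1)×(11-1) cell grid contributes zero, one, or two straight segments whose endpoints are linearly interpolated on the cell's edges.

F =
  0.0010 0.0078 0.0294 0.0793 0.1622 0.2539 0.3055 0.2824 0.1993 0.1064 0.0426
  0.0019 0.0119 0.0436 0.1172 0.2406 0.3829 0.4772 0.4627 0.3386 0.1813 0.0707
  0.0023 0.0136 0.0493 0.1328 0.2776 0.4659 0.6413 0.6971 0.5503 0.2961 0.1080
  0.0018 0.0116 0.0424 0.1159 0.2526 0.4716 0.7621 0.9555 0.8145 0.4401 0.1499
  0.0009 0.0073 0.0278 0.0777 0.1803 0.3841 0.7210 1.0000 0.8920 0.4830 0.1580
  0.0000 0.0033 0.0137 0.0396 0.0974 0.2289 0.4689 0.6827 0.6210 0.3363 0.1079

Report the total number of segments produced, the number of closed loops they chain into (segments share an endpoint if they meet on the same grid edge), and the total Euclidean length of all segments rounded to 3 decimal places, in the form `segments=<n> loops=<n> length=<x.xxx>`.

segments=8 loops=1 length=7.184

cell (2,6): code 0100 → (2.294,7.000)–(3.000,6.056)
cell (2,7): code 1100 → (2.843,8.000)–(2.294,7.000)
cell (2,8): code 1000 → (3.000,8.111)–(2.843,8.000)
cell (3,6): code 0110 → (3.000,6.056)–(4.000,6.186)
cell (3,8): code 1001 → (4.000,8.291)–(3.000,8.111)
cell (4,6): code 0010 → (4.000,6.186)–(4.715,7.000)
cell (4,7): code 0011 → (4.715,7.000)–(4.439,8.000)
cell (4,8): code 0001 → (4.439,8.000)–(4.000,8.291)
total: 8 segments, chained into 1 closed loop(s), length Σ = 7.183957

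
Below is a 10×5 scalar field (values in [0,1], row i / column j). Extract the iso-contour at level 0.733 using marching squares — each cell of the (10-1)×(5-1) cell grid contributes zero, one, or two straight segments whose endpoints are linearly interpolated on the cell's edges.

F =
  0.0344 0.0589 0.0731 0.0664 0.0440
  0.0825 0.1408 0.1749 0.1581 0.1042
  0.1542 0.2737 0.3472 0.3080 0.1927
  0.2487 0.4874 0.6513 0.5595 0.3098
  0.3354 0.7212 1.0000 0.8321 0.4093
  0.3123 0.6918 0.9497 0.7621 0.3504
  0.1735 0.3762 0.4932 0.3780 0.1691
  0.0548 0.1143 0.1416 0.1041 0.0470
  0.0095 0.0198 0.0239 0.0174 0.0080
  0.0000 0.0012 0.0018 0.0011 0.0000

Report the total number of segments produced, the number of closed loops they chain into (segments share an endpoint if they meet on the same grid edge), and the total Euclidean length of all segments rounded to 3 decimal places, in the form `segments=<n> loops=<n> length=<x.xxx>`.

segments=8 loops=1 length=6.902

cell (3,1): code 0100 → (3.234,2.000)–(4.000,1.042)
cell (3,2): code 1100 → (3.636,3.000)–(3.234,2.000)
cell (3,3): code 1000 → (4.000,3.234)–(3.636,3.000)
cell (4,1): code 0110 → (4.000,1.042)–(5.000,1.160)
cell (4,3): code 1001 → (5.000,3.071)–(4.000,3.234)
cell (5,1): code 0010 → (5.000,1.160)–(5.475,2.000)
cell (5,2): code 0011 → (5.475,2.000)–(5.076,3.000)
cell (5,3): code 0001 → (5.076,3.000)–(5.000,3.071)
total: 8 segments, chained into 1 closed loop(s), length Σ = 6.902038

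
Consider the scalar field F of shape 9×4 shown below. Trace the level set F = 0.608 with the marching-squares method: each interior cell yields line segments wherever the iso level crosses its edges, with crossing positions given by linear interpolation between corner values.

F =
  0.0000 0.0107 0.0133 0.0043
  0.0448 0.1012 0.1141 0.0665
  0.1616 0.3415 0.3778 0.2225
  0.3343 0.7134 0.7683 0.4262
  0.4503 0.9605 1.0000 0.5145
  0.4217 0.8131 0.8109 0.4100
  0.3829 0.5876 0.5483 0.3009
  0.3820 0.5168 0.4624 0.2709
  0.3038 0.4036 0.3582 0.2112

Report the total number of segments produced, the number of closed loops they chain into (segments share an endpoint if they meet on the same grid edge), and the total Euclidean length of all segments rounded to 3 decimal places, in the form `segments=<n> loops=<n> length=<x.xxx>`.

segments=10 loops=1 length=9.207

cell (2,0): code 0100 → (2.717,1.000)–(3.000,0.722)
cell (2,1): code 1100 → (2.590,2.000)–(2.717,1.000)
cell (2,2): code 1000 → (3.000,2.469)–(2.590,2.000)
cell (3,0): code 0110 → (3.000,0.722)–(4.000,0.309)
cell (3,2): code 1001 → (4.000,2.807)–(3.000,2.469)
cell (4,0): code 0110 → (4.000,0.309)–(5.000,0.476)
cell (4,2): code 1001 → (5.000,2.506)–(4.000,2.807)
cell (5,0): code 0010 → (5.000,0.476)–(5.910,1.000)
cell (5,1): code 0011 → (5.910,1.000)–(5.773,2.000)
cell (5,2): code 0001 → (5.773,2.000)–(5.000,2.506)
total: 10 segments, chained into 1 closed loop(s), length Σ = 9.206651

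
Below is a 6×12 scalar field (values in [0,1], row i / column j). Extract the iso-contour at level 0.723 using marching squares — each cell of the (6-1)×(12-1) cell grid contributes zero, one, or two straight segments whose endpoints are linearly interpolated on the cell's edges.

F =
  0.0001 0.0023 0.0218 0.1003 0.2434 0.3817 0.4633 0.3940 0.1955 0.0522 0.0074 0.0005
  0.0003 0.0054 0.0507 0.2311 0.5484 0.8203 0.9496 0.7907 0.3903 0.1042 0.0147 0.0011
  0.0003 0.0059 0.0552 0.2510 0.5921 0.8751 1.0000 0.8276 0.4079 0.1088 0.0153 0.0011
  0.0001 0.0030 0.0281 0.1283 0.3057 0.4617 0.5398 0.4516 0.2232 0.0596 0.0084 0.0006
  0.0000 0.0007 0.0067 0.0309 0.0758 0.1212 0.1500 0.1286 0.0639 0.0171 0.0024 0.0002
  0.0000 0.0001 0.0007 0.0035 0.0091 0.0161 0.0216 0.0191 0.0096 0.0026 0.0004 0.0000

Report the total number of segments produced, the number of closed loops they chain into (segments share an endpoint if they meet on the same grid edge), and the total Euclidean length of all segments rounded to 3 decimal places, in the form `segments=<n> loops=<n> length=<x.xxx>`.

segments=10 loops=1 length=7.855

cell (0,4): code 0100 → (0.778,5.000)–(1.000,4.642)
cell (0,5): code 1100 → (0.534,6.000)–(0.778,5.000)
cell (0,6): code 1100 → (0.829,7.000)–(0.534,6.000)
cell (0,7): code 1000 → (1.000,7.169)–(0.829,7.000)
cell (1,4): code 0110 → (1.000,4.642)–(2.000,4.463)
cell (1,7): code 1001 → (2.000,7.249)–(1.000,7.169)
cell (2,4): code 0010 → (2.000,4.463)–(2.368,5.000)
cell (2,5): code 0011 → (2.368,5.000)–(2.602,6.000)
cell (2,6): code 0011 → (2.602,6.000)–(2.278,7.000)
cell (2,7): code 0001 → (2.278,7.000)–(2.000,7.249)
total: 10 segments, chained into 1 closed loop(s), length Σ = 7.855470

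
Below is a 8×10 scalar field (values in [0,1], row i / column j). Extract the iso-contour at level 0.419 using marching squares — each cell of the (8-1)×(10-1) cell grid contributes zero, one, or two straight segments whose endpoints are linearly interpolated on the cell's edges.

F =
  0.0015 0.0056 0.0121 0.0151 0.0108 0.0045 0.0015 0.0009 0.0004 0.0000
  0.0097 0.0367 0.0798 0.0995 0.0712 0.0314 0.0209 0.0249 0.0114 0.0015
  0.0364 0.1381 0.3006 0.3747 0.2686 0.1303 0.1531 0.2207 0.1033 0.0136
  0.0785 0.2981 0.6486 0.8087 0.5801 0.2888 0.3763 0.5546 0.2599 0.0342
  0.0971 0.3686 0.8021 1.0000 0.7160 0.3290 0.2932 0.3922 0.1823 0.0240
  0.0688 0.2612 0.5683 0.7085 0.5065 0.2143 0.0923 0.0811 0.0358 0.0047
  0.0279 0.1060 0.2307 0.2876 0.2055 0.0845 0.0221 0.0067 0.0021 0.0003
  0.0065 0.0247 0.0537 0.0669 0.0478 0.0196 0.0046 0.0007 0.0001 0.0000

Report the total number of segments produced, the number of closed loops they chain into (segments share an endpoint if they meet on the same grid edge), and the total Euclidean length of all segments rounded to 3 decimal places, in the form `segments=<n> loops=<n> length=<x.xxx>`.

segments=16 loops=2 length=14.753

cell (2,1): code 0100 → (2.340,2.000)–(3.000,1.345)
cell (2,2): code 1100 → (2.102,3.000)–(2.340,2.000)
cell (2,3): code 1100 → (2.483,4.000)–(2.102,3.000)
cell (2,4): code 1000 → (3.000,4.553)–(2.483,4.000)
cell (2,6): code 0100 → (2.594,7.000)–(3.000,6.239)
cell (2,7): code 1000 → (3.000,7.460)–(2.594,7.000)
cell (3,1): code 0110 → (3.000,1.345)–(4.000,1.116)
cell (3,4): code 1001 → (4.000,4.767)–(3.000,4.553)
cell (3,6): code 0010 → (3.000,6.239)–(3.835,7.000)
cell (3,7): code 0001 → (3.835,7.000)–(3.000,7.460)
cell (4,1): code 0110 → (4.000,1.116)–(5.000,1.514)
cell (4,4): code 1001 → (5.000,4.299)–(4.000,4.767)
cell (5,1): code 0010 → (5.000,1.514)–(5.442,2.000)
cell (5,2): code 0011 → (5.442,2.000)–(5.688,3.000)
cell (5,3): code 0011 → (5.688,3.000)–(5.291,4.000)
cell (5,4): code 0001 → (5.291,4.000)–(5.000,4.299)
total: 16 segments, chained into 2 closed loop(s), length Σ = 14.752554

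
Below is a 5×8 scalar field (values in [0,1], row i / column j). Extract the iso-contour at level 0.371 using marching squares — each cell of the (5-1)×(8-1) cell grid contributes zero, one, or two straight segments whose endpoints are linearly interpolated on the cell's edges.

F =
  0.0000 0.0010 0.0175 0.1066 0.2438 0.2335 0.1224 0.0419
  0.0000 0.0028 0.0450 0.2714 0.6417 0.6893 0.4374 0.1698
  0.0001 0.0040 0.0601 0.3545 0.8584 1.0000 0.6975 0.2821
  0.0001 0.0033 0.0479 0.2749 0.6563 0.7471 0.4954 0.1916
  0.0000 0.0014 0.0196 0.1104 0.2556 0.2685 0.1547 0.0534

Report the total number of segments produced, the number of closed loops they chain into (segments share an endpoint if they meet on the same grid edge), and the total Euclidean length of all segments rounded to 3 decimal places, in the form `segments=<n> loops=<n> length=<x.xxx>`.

cell (0,3): code 0100 → (0.320,4.000)–(1.000,3.269)
cell (0,4): code 1100 → (0.302,5.000)–(0.320,4.000)
cell (0,5): code 1100 → (0.789,6.000)–(0.302,5.000)
cell (0,6): code 1000 → (1.000,6.248)–(0.789,6.000)
cell (1,3): code 0110 → (1.000,3.269)–(2.000,3.033)
cell (1,6): code 1001 → (2.000,6.786)–(1.000,6.248)
cell (2,3): code 0110 → (2.000,3.033)–(3.000,3.252)
cell (2,6): code 1001 → (3.000,6.409)–(2.000,6.786)
cell (3,3): code 0010 → (3.000,3.252)–(3.712,4.000)
cell (3,4): code 0011 → (3.712,4.000)–(3.786,5.000)
cell (3,5): code 0011 → (3.786,5.000)–(3.365,6.000)
cell (3,6): code 0001 → (3.365,6.000)–(3.000,6.409)
total: 12 segments, chained into 1 closed loop(s), length Σ = 11.361111

segments=12 loops=1 length=11.361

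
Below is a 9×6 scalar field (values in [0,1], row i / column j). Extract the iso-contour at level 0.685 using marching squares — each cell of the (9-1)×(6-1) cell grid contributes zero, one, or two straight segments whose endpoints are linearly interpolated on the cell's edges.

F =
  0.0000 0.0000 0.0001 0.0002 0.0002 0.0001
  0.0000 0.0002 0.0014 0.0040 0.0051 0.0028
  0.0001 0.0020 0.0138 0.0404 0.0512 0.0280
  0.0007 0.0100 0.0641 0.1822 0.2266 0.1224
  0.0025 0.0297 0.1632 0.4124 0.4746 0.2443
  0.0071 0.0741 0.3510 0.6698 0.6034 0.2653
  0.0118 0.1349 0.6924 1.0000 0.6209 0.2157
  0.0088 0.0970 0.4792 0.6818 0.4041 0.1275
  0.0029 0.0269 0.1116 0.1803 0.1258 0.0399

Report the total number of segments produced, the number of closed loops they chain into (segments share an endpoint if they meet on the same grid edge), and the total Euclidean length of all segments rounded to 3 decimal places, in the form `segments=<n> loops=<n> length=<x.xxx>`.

segments=6 loops=1 length=5.370

cell (5,1): code 0100 → (5.978,2.000)–(6.000,1.987)
cell (5,2): code 1100 → (5.046,3.000)–(5.978,2.000)
cell (5,3): code 1000 → (6.000,3.831)–(5.046,3.000)
cell (6,1): code 0010 → (6.000,1.987)–(6.035,2.000)
cell (6,2): code 0011 → (6.035,2.000)–(6.990,3.000)
cell (6,3): code 0001 → (6.990,3.000)–(6.000,3.831)
total: 6 segments, chained into 1 closed loop(s), length Σ = 5.370215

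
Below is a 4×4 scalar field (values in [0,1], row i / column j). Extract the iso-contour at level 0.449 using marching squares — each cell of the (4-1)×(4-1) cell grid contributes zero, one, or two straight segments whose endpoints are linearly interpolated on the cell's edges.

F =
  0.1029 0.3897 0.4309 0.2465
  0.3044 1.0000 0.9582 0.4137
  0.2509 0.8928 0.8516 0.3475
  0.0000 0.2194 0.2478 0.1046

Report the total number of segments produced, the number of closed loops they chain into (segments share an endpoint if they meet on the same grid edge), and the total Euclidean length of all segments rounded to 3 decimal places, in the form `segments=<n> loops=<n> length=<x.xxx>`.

segments=8 loops=1 length=8.557

cell (0,0): code 0100 → (0.097,1.000)–(1.000,0.208)
cell (0,1): code 1100 → (0.034,2.000)–(0.097,1.000)
cell (0,2): code 1000 → (1.000,2.935)–(0.034,2.000)
cell (1,0): code 0110 → (1.000,0.208)–(2.000,0.309)
cell (1,2): code 1001 → (2.000,2.799)–(1.000,2.935)
cell (2,0): code 0010 → (2.000,0.309)–(2.659,1.000)
cell (2,1): code 0011 → (2.659,1.000)–(2.667,2.000)
cell (2,2): code 0001 → (2.667,2.000)–(2.000,2.799)
total: 8 segments, chained into 1 closed loop(s), length Σ = 8.557254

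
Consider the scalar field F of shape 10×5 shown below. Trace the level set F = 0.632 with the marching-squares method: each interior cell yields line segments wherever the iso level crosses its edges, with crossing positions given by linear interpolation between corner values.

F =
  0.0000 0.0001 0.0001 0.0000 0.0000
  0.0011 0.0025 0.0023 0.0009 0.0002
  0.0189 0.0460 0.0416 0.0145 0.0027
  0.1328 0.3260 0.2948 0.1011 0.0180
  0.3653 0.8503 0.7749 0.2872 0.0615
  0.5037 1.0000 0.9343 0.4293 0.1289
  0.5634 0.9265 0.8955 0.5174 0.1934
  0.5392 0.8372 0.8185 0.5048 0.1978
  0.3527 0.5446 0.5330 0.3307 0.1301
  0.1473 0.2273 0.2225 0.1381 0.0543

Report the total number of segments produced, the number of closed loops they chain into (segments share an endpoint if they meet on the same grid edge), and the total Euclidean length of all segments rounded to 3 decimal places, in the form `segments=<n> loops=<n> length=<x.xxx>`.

segments=12 loops=1 length=11.012

cell (3,0): code 0100 → (3.584,1.000)–(4.000,0.550)
cell (3,1): code 1100 → (3.702,2.000)–(3.584,1.000)
cell (3,2): code 1000 → (4.000,2.293)–(3.702,2.000)
cell (4,0): code 0110 → (4.000,0.550)–(5.000,0.259)
cell (4,2): code 1001 → (5.000,2.599)–(4.000,2.293)
cell (5,0): code 0110 → (5.000,0.259)–(6.000,0.189)
cell (5,2): code 1001 → (6.000,2.697)–(5.000,2.599)
cell (6,0): code 0110 → (6.000,0.189)–(7.000,0.311)
cell (6,2): code 1001 → (7.000,2.595)–(6.000,2.697)
cell (7,0): code 0010 → (7.000,0.311)–(7.701,1.000)
cell (7,1): code 0011 → (7.701,1.000)–(7.653,2.000)
cell (7,2): code 0001 → (7.653,2.000)–(7.000,2.595)
total: 12 segments, chained into 1 closed loop(s), length Σ = 11.012291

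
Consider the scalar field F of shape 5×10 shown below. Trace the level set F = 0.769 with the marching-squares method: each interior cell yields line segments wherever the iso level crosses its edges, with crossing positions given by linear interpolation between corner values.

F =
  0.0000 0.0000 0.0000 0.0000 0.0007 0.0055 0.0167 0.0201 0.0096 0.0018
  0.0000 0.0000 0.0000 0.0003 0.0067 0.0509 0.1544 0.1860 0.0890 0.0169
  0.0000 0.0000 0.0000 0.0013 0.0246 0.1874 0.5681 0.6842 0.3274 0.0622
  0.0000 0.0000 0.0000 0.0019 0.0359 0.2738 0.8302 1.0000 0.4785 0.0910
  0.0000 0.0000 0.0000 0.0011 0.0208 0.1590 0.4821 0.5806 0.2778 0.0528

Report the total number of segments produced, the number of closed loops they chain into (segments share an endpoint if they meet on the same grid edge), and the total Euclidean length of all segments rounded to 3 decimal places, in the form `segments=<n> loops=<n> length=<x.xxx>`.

cell (2,5): code 0100 → (2.767,6.000)–(3.000,5.890)
cell (2,6): code 1100 → (2.269,7.000)–(2.767,6.000)
cell (2,7): code 1000 → (3.000,7.443)–(2.269,7.000)
cell (3,5): code 0010 → (3.000,5.890)–(3.176,6.000)
cell (3,6): code 0011 → (3.176,6.000)–(3.551,7.000)
cell (3,7): code 0001 → (3.551,7.000)–(3.000,7.443)
total: 6 segments, chained into 1 closed loop(s), length Σ = 4.212560

segments=6 loops=1 length=4.213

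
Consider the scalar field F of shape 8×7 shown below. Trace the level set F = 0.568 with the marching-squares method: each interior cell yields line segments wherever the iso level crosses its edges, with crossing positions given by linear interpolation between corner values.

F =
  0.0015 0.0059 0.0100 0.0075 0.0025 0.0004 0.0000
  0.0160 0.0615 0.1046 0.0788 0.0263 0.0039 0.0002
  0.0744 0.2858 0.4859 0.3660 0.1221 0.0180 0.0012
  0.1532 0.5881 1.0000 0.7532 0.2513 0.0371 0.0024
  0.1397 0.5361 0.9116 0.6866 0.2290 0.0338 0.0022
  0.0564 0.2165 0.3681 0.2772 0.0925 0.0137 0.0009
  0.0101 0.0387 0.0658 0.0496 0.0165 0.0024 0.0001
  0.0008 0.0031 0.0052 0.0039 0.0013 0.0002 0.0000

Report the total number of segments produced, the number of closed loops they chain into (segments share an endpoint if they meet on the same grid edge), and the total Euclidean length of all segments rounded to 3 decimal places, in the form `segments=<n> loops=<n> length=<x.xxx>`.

segments=10 loops=1 length=7.586

cell (2,0): code 0100 → (2.934,1.000)–(3.000,0.954)
cell (2,1): code 1100 → (2.160,2.000)–(2.934,1.000)
cell (2,2): code 1100 → (2.522,3.000)–(2.160,2.000)
cell (2,3): code 1000 → (3.000,3.369)–(2.522,3.000)
cell (3,0): code 0010 → (3.000,0.954)–(3.387,1.000)
cell (3,1): code 0111 → (3.387,1.000)–(4.000,1.085)
cell (3,3): code 1001 → (4.000,3.259)–(3.000,3.369)
cell (4,1): code 0010 → (4.000,1.085)–(4.632,2.000)
cell (4,2): code 0011 → (4.632,2.000)–(4.290,3.000)
cell (4,3): code 0001 → (4.290,3.000)–(4.000,3.259)
total: 10 segments, chained into 1 closed loop(s), length Σ = 7.585567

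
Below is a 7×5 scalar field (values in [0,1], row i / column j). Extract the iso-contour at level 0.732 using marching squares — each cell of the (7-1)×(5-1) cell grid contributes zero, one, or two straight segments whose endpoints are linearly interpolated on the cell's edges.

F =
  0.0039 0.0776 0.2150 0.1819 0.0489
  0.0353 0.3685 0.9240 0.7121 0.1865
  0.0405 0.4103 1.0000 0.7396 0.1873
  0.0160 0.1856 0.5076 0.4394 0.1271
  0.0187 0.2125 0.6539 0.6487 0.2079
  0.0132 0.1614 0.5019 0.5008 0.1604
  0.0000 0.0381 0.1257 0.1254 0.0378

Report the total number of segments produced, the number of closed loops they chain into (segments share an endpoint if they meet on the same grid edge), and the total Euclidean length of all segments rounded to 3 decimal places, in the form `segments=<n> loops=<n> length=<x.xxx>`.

cell (0,1): code 0100 → (0.729,2.000)–(1.000,1.654)
cell (0,2): code 1000 → (1.000,2.906)–(0.729,2.000)
cell (1,1): code 0110 → (1.000,1.654)–(2.000,1.546)
cell (1,2): code 1101 → (1.724,3.000)–(1.000,2.906)
cell (1,3): code 1000 → (2.000,3.014)–(1.724,3.000)
cell (2,1): code 0010 → (2.000,1.546)–(2.544,2.000)
cell (2,2): code 0011 → (2.544,2.000)–(2.025,3.000)
cell (2,3): code 0001 → (2.025,3.000)–(2.000,3.014)
total: 8 segments, chained into 1 closed loop(s), length Σ = 5.261613

segments=8 loops=1 length=5.262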